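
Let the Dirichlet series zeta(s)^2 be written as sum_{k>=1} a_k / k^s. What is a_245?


The Dirichlet convolution of the constant function 1 with itself gives (1 * 1)(k) = sum_{d | k} 1 = d(k), the number of positive divisors of k.
Since zeta(s) = sum_{k>=1} 1/k^s, we have zeta(s)^2 = sum_{k>=1} d(k)/k^s, so a_k = d(k).
For k = 245: the divisors are 1, 5, 7, 35, 49, 245.
Count = 6.

6


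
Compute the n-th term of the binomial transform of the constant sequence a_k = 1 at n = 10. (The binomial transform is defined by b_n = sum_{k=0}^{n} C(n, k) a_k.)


With a_k = 1 for all k, b_n = sum_{k=0}^{n} C(n, k) = 2^n by the binomial theorem.
For n = 10: 2^10 = 1024.

1024


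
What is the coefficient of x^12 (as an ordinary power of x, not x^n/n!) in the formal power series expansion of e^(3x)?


The exponential series is e^y = sum_{k>=0} y^k / k!. Substituting y = 3x gives
e^(3x) = sum_{k>=0} 3^k x^k / k!.
So the coefficient of x^n is a^n/n! with a = 3, n = 12:
3^12 / 12! = 531441/479001600 = 2187/1971200

2187/1971200


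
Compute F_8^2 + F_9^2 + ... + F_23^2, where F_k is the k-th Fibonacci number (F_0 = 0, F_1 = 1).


There is a standard identity sum_{k=0}^{N} F_k^2 = F_N * F_{N+1} (proved inductively from the telescoping relation F_k^2 = F_k F_{k+1} - F_{k-1} F_k). Then
sum_{k=8}^{23} F_k^2 = F_23 F_24 - F_7 F_8.
Computing: F_23 = 28657, F_24 = 46368, F_7 = 13, F_8 = 21.
Sum = 28657 * 46368 - 13 * 21 = 1328767503.

1328767503


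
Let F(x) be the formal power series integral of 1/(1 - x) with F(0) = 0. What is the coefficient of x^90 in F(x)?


1/(1 - x) = sum_{k>=0} x^k. Integrating termwise and using F(0) = 0 gives
F(x) = sum_{k>=0} x^(k+1) / (k+1) = sum_{m>=1} x^m / m = -ln(1 - x).
So the coefficient of x^90 is 1/90 = 1/90.

1/90


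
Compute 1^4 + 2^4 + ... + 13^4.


This power sum has a closed form given by Faulhaber's formula
sum_{k=1}^{m} k^p = (1 / (p + 1)) * sum_{j=0}^{p} C(p + 1, j) B_j m^(p + 1 - j),
but for small m direct computation is fastest:
1 + 16 + 81 + 256 + 625 + 1296 + 2401 + 4096 + 6561 + 10000 + 14641 + 20736 + 28561 = 89271.

89271


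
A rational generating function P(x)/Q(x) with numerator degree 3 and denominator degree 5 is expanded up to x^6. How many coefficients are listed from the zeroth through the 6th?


Expanding up to x^6 gives the coefficients for x^0, x^1, ..., x^6.
That is 6 + 1 = 7 coefficients in total.

7


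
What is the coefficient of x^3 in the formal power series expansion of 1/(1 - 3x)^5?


The general identity 1/(1 - c x)^r = sum_{k>=0} c^k C(k + r - 1, r - 1) x^k follows by substituting y = c x into 1/(1 - y)^r = sum_{k>=0} C(k + r - 1, r - 1) y^k.
For c = 3, r = 5, k = 3:
3^3 * C(7, 4) = 27 * 35 = 945.

945


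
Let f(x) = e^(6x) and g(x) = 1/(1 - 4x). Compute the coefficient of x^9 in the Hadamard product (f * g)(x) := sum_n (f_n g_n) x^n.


Expanding: f_k = 6^k/k! (from e^(6x)) and g_k = 4^k (from 1/(1 - 4x)). So the Hadamard coefficient (f * g)_k = 6^k 4^k / k! = (24)^k / k!.
For k = 9: 24^9/9! = 2641807540224/362880 = 254803968/35.

254803968/35


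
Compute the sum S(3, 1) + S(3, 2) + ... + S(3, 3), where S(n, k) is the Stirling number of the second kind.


By definition, S(n, k) counts partitions of an n-set into exactly k nonempty blocks.
Computing row n = 3 for k = 1..3:
S(3, k): 1, 3, 1
Sum = 5. (This equals Bell_3 since the sum runs over all k.)

5


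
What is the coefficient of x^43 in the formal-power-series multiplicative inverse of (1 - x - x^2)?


Let the inverse be f(x) = sum_{k>=0} a_k x^k. From f(x) * (1 - x - x^2) = 1 and matching coefficients:
 x^0: a_0 = 1.
 x^1: a_1 - a_0 = 0, so a_1 = 1.
 x^k (k >= 2): a_k - a_{k-1} - a_{k-2} = 0, i.e. a_k = a_{k-1} + a_{k-2}.
This is the Fibonacci-type recurrence shifted so that a_0 = a_1 = 1.
Iterating: a_0=1, a_1=1, a_2=2, a_3=3, a_4=5, a_5=8, a_6=13, a_7=21, a_8=34, a_9=55, ...
a_43 = 701408733.

701408733


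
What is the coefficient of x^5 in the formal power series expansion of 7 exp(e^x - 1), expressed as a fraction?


exp(e^x - 1) is the exponential generating function for the Bell numbers Bell_k: exp(e^x - 1) = sum_{k>=0} Bell_k x^k / k!.
So the coefficient of x^5 in 7 exp(e^x - 1) is 7 Bell_5 / 5!.
Computing: Bell_5 = 52 and 5! = 120, giving
7 * 52/120 = 91/30.

91/30


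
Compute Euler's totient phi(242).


phi(n) counts integers in [1, n] coprime to n. Using the multiplicative formula phi(n) = n * prod_{p | n} (1 - 1/p):
242 = 2 * 11^2, so
phi(242) = 242 * (1 - 1/2) * (1 - 1/11) = 110.

110


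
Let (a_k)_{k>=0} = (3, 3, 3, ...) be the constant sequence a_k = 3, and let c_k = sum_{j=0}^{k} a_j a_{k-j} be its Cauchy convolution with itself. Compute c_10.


Since a_j = 3 for all j >= 0, the convolution sum becomes
c_k = sum_{j=0}^{k} 3 * 3 = 9 * (k + 1).
Equivalently, the generating function of (a_k) is 3/(1 - x) and its square is 9/(1 - x)^2 = sum_{k>=0} 9(k + 1) x^k.
For k = 10: 9 * 11 = 99.

99


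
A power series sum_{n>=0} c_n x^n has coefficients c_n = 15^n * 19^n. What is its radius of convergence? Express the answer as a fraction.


By the root test (Cauchy-Hadamard), the radius is R = 1 / limsup_n |c_n|^(1/n).
Here |c_n|^(1/n) = (15^n * 19^n)^(1/n) = 15 * 19 = 285 for all n.
So R = 1/285 = 1/285.

1/285


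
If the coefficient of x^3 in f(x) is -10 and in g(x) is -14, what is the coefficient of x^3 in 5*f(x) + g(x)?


Scalar multiplication scales coefficients: 5 * -10 = -50.
Then add the g coefficient: -50 + -14
= -64

-64


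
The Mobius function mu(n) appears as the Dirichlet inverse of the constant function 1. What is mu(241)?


241 = 241 (all distinct primes).
mu(241) = (-1)^1 = -1

-1


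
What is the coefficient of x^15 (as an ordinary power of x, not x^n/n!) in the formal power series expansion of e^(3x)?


The exponential series is e^y = sum_{k>=0} y^k / k!. Substituting y = 3x gives
e^(3x) = sum_{k>=0} 3^k x^k / k!.
So the coefficient of x^n is a^n/n! with a = 3, n = 15:
3^15 / 15! = 14348907/1307674368000 = 19683/1793792000

19683/1793792000


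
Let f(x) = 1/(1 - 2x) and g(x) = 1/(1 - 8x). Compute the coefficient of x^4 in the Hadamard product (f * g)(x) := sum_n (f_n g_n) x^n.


f has coefficients f_k = 2^k and g has coefficients g_k = 8^k, so the Hadamard product has coefficient (f*g)_k = 2^k * 8^k = 16^k.
For k = 4: 16^4 = 65536.

65536


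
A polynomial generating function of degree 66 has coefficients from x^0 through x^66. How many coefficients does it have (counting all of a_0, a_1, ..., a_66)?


A polynomial of degree 66 takes the form a_0 + a_1 x + ... + a_66 x^66.
The number of coefficients is 66 + 1 = 67.

67


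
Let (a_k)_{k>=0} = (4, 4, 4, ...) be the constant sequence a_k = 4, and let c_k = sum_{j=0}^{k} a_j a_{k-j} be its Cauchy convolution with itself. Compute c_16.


Since a_j = 4 for all j >= 0, the convolution sum becomes
c_k = sum_{j=0}^{k} 4 * 4 = 16 * (k + 1).
Equivalently, the generating function of (a_k) is 4/(1 - x) and its square is 16/(1 - x)^2 = sum_{k>=0} 16(k + 1) x^k.
For k = 16: 16 * 17 = 272.

272


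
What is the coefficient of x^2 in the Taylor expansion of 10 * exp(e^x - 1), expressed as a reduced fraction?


exp(e^x - 1) = sum_{k>=0} Bell_k x^k / k!, where Bell_k is the k-th Bell number.
So the coefficient of x^2 is 10 * Bell_2 / 2!.
Computing: Bell_2 = 2 and 2! = 2, giving
10 * 2/2 = 10.

10


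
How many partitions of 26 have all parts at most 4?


Using the generating function (1-x)^(-1)(1-x^2)^(-1)...(1-x^4)^(-1),
the coefficient of x^26 counts these restricted partitions.
Result = 206

206


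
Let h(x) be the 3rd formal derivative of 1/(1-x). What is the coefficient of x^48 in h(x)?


Differentiating 3 times: d^3/dx^3 [1/(1-x)] = 3!/(1-x)^4.
The expansion 1/(1-x)^4 = sum_{k>=0} C(k+3, 3) x^k, so the coefficient of x^n in 3!/(1-x)^4 is 3! * C(n+3, 3).
For n = 48: 6 * C(51, 3) = 6 * 20825 = 124950

124950


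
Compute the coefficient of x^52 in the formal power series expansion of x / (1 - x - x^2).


Let f(x) = sum_{k>=0} a_k x^k. Multiplying f(x) * (1 - x - x^2) = x and matching coefficients gives a_0 = 0, a_1 = 1, and a_k = a_{k-1} + a_{k-2} for k >= 2. These are the Fibonacci numbers F_k.
Iterating from F_0 = 0, F_1 = 1:
F_0=0, F_1=1, F_2=1, F_3=2, F_4=3, F_5=5, F_6=8, F_7=13, F_8=21, F_9=34, ...
F_52 = 32951280099.

32951280099


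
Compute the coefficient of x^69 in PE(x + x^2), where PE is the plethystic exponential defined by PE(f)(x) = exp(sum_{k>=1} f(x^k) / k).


With f(x) = x + x^2, the exponent is sum_{k>=1} (x^k + x^(2k)) / k = -ln(1 - x) - ln(1 - x^2). Exponentiating:
PE(x + x^2) = 1 / ((1 - x)(1 - x^2)).
This is the generating function for partitions of n into parts of size 1 or 2. The number of 2's can be any j in 0..34, and the rest are 1's, so
[x^69] = floor(69/2) + 1 = 35.

35


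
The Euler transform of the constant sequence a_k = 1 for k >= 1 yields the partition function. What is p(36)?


The Euler transform converts the sequence a_k = 1 into the number of integer partitions.
Using the recurrence or dynamic programming:
p(36) = 17977

17977


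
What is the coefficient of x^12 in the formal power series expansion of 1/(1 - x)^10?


The negative binomial / multiset identity is
1/(1 - x)^r = sum_{k>=0} C(k + r - 1, r - 1) x^k.
Here r = 10 and k = 12, so the coefficient is
C(12 + 9, 9) = C(21, 9)
= 293930

293930


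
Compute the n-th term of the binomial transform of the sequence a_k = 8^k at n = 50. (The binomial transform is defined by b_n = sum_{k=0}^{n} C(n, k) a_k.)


With a_k = 8^k, b_n = sum_{k=0}^{n} C(n, k) 8^k = (1 + 8)^n by the binomial theorem.
For n = 50: (1 + 8)^50 = 9^50 = 515377520732011331036461129765621272702107522001.

515377520732011331036461129765621272702107522001


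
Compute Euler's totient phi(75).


phi(n) counts integers in [1, n] coprime to n. Using the multiplicative formula phi(n) = n * prod_{p | n} (1 - 1/p):
75 = 3 * 5^2, so
phi(75) = 75 * (1 - 1/3) * (1 - 1/5) = 40.

40


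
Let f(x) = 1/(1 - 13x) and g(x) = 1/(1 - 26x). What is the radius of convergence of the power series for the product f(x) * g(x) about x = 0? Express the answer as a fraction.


The radius of 1/(1 - 13x) is 1/13 (nearest singularity at x = 1/13), and the radius of 1/(1 - 26x) is 1/26.
The product f(x)*g(x) = 1/((1 - 13x)(1 - 26x)) has singularities at both 1/13 and 1/26, so its radius of convergence is the distance to the nearest one:
min(1/13, 1/26) = 1/26.

1/26


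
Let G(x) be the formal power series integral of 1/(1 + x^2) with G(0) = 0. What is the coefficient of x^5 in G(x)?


1/(1 + x^2) = sum_{j>=0} (-1)^j x^(2j). Integrating termwise with G(0) = 0:
G(x) = sum_{j>=0} (-1)^j x^(2j+1) / (2j+1) = arctan(x).
Only odd powers are nonzero. For x^5 write 5 = 2*2 + 1, giving
(-1)^2 / 5 = 1/5 = 1/5.

1/5


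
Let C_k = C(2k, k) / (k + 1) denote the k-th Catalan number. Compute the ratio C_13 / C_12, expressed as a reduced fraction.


Using C_k = (2k)! / (k! (k+1)!), the ratio C_{k+1}/C_k simplifies to
C_{k+1}/C_k = [(2k+2)! / ((k+1)! (k+2)!)] * [k! (k+1)! / (2k)!]
 = (2k+2)(2k+1) / ((k+1)(k+2)) = 2(2k+1) / (k+2).
For k = 12: 2(2*12 + 1) / (12 + 2) = 50/14 = 25/7.

25/7


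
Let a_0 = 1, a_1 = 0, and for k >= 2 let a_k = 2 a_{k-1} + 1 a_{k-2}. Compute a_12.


Iterating the recurrence forward:
a_0 = 1
a_1 = 0
a_2 = 2*0 + 1*1 = 1
a_3 = 2*1 + 1*0 = 2
a_4 = 2*2 + 1*1 = 5
a_5 = 2*5 + 1*2 = 12
a_6 = 2*12 + 1*5 = 29
a_7 = 2*29 + 1*12 = 70
a_8 = 2*70 + 1*29 = 169
a_9 = 2*169 + 1*70 = 408
a_10 = 2*408 + 1*169 = 985
a_11 = 2*985 + 1*408 = 2378
a_12 = 2*2378 + 1*985 = 5741
So a_12 = 5741.

5741


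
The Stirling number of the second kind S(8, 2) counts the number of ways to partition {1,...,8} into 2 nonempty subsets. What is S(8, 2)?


Using the explicit formula S(n,k) = (1/k!) sum_{j=0}^{k} (-1)^(k-j) C(k,j) j^n:
S(8, 2) = 127
Equivalently, S(n,k) is n! times the coefficient of x^n in the EGF (e^x - 1)^k / k!.

127


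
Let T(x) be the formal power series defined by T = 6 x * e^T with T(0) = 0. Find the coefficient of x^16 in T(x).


Apply the Lagrange inversion formula: if T = 6 x * phi(T) with phi(t) = e^t, then
[x^n] T = 6^n * (1/n) [t^(n-1)] phi(t)^n = 6^n * (1/n) [t^(n-1)] e^(n t) = 6^n * (1/n) * n^(n-1) / (n-1)! = 6^n * n^(n-1) / n!.
When c = 1 this is the Cayley count of rooted labeled trees on n vertices, divided by n!.
For n = 16: 6^16 * 16^15 / 16! = 2821109907456 * 1152921504606846976/20922789888000 = 136157723851059414171648/875875.

136157723851059414171648/875875


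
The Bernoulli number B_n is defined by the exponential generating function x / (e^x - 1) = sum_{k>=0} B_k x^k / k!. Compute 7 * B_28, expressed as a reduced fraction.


Bernoulli numbers can also be computed recursively via B_0 = 1 and sum_{j=0}^{m} C(m+1, j) B_j = 0 for m >= 1. Odd-index Bernoulli numbers vanish for k >= 3.
Computing B_28 = -23749461029/870, so 7 * B_28 = 7 * -23749461029/870 = -166246227203/870.

-166246227203/870


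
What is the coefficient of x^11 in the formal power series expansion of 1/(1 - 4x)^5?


The general identity 1/(1 - c x)^r = sum_{k>=0} c^k C(k + r - 1, r - 1) x^k follows by substituting y = c x into 1/(1 - y)^r = sum_{k>=0} C(k + r - 1, r - 1) y^k.
For c = 4, r = 5, k = 11:
4^11 * C(15, 4) = 4194304 * 1365 = 5725224960.

5725224960


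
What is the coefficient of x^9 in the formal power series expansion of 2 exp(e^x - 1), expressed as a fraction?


exp(e^x - 1) is the exponential generating function for the Bell numbers Bell_k: exp(e^x - 1) = sum_{k>=0} Bell_k x^k / k!.
So the coefficient of x^9 in 2 exp(e^x - 1) is 2 Bell_9 / 9!.
Computing: Bell_9 = 21147 and 9! = 362880, giving
2 * 21147/362880 = 1007/8640.

1007/8640


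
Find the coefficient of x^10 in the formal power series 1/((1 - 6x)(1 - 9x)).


By partial fractions or Cauchy convolution:
The coefficient equals sum_{k=0}^{10} 6^k * 9^(10-k).
= 10339420851

10339420851


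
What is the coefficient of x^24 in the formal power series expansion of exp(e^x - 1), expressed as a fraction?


exp(e^x - 1) is the exponential generating function for the Bell numbers Bell_k: exp(e^x - 1) = sum_{k>=0} Bell_k x^k / k!.
So the coefficient of x^24 in exp(e^x - 1) is Bell_24 / 24!.
Computing: Bell_24 = 445958869294805289 and 24! = 620448401733239439360000, giving
445958869294805289/620448401733239439360000 = 148652956431601763/206816133911079813120000.

148652956431601763/206816133911079813120000


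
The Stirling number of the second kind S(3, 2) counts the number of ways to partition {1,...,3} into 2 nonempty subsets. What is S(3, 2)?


Using the explicit formula S(n,k) = (1/k!) sum_{j=0}^{k} (-1)^(k-j) C(k,j) j^n:
S(3, 2) = 3
Equivalently, S(n,k) is n! times the coefficient of x^n in the EGF (e^x - 1)^k / k!.

3


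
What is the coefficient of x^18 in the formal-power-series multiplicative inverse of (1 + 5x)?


The inverse is 1/(1 + 5x). Apply the geometric identity 1/(1 - y) = sum_{k>=0} y^k with y = -5x:
1/(1 + 5x) = sum_{k>=0} (-5)^k x^k.
So the coefficient of x^18 is (-5)^18 = 3814697265625.

3814697265625


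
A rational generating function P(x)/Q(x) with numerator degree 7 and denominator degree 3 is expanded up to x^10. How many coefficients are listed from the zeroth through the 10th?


Expanding up to x^10 gives the coefficients for x^0, x^1, ..., x^10.
That is 10 + 1 = 11 coefficients in total.

11


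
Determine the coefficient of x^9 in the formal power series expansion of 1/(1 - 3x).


The geometric series identity gives 1/(1 - c x) = sum_{k>=0} c^k x^k, so the coefficient of x^k is c^k.
Here c = 3 and k = 9.
Computing: 3^9 = 19683

19683


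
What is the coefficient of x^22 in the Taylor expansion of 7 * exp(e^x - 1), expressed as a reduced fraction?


exp(e^x - 1) = sum_{k>=0} Bell_k x^k / k!, where Bell_k is the k-th Bell number.
So the coefficient of x^22 is 7 * Bell_22 / 22!.
Computing: Bell_22 = 4506715738447323 and 22! = 1124000727777607680000, giving
7 * 4506715738447323/1124000727777607680000 = 88366975263673/3148461422346240000.

88366975263673/3148461422346240000


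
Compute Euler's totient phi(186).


phi(n) counts integers in [1, n] coprime to n. Using the multiplicative formula phi(n) = n * prod_{p | n} (1 - 1/p):
186 = 2 * 3 * 31, so
phi(186) = 186 * (1 - 1/2) * (1 - 1/3) * (1 - 1/31) = 60.

60


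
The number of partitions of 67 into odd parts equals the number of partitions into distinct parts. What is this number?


Computing partitions of 67 into odd parts (1, 3, 5, ...):
Using the generating function prod_{k>=0} 1/(1-x^(2k+1)),
the count is 22250

22250


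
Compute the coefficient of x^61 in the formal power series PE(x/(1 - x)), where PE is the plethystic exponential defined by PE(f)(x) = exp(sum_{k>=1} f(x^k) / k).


For f(x) = x/(1 - x) we have
sum_{k>=1} f(x^k) / k = sum_{k>=1} (1/k) * x^k / (1 - x^k) = sum_{k, m >= 1} x^(k m) / k,
which after exponentiating simplifies to
PE(x/(1 - x)) = prod_{k>=1} 1 / (1 - x^k).
This is the generating function for the partition function p(n), so the coefficient of x^61 is p(61).
Computing p(61) by dynamic programming over parts 1, 2, ..., 61: p(61) = 1121505.

1121505


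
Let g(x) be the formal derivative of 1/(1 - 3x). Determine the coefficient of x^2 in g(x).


Differentiate termwise: d/dx sum_{k>=0} 3^k x^k = sum_{k>=1} k 3^k x^(k-1) = sum_{j>=0} (j+1) 3^(j+1) x^j.
Equivalently, d/dx [1/(1 - 3x)] = 3/(1 - 3x)^2.
For j = 2: 3 * 3^3 = 3 * 27 = 81.

81


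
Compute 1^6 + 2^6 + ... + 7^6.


This power sum has a closed form given by Faulhaber's formula
sum_{k=1}^{m} k^p = (1 / (p + 1)) * sum_{j=0}^{p} C(p + 1, j) B_j m^(p + 1 - j),
but for small m direct computation is fastest:
1 + 64 + 729 + 4096 + 15625 + 46656 + 117649 = 184820.

184820


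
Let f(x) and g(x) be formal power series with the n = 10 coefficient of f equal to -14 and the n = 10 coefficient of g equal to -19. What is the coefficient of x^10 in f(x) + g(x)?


Addition of formal power series is termwise.
The coefficient of x^10 in f + g = -14 + -19
= -33

-33


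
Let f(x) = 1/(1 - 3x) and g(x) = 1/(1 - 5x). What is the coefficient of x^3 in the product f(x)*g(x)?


The coefficient of x^n in f*g is the Cauchy product: sum_{k=0}^{n} a^k * b^(n-k).
With a=3, b=5, n=3:
sum_{k=0}^{3} 3^k * 5^(3-k)
= 272

272


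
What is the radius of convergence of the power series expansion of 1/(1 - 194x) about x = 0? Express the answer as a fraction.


Expanding 1/(1 - 194x) = sum_{k>=0} 194^k x^k, the series converges when |194x| < 1, i.e., |x| < 1/194.
So the radius of convergence is 1/194 = 1/194.

1/194


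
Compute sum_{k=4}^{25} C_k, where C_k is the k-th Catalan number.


C_4 through C_25: 14, 42, 132, 429, 1430, 4862, 16796, 58786, 208012, 742900, 2674440, 9694845, 35357670, 129644790, 477638700, 1767263190, 6564120420, 24466267020, 91482563640, 343059613650, 1289904147324, 4861946401452
Sum = 14 + 42 + 132 + 429 + 1430 + 4862 + 16796 + 58786 + 208012 + 742900 + 2674440 + 9694845 + 35357670 + 129644790 + 477638700 + 1767263190 + 6564120420 + 24466267020 + 91482563640 + 343059613650 + 1289904147324 + 4861946401452
= 6619846420544

6619846420544


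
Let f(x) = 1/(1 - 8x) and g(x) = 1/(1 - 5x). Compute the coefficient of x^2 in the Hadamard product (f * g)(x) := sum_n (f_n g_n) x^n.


f has coefficients f_k = 8^k and g has coefficients g_k = 5^k, so the Hadamard product has coefficient (f*g)_k = 8^k * 5^k = 40^k.
For k = 2: 40^2 = 1600.

1600


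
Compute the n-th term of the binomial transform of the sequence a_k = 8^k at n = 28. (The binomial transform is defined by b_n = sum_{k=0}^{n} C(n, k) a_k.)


With a_k = 8^k, b_n = sum_{k=0}^{n} C(n, k) 8^k = (1 + 8)^n by the binomial theorem.
For n = 28: (1 + 8)^28 = 9^28 = 523347633027360537213511521.

523347633027360537213511521


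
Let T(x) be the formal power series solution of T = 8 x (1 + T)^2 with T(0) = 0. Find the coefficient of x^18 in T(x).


Apply the Lagrange inversion formula: if T = 8 x * phi(T) with phi(t) = (1 + t)^2, then [x^n] T = 8^n * (1/n) [t^(n-1)] phi(t)^n = 8^n * (1/n) [t^(n-1)] (1 + t)^(2n) = 8^n * (1/n) C(2n, n-1).
Using the identity C(2n, n-1) = C(2n, n) * n / (n+1), the unscaled factor equals C(2n, n) / (n+1) = C_n, the n-th Catalan number.
For n = 18: C_18 = C(36, 18) / 19 = 9075135300/19 = 477638700.
With the 8^18 = 18014398509481984 factor, the coefficient is 18014398509481984 * 477638700 = 8604373885350912511180800.

8604373885350912511180800


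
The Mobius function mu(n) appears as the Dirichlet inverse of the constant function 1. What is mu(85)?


85 = 5 * 17 (all distinct primes).
mu(85) = (-1)^2 = 1

1


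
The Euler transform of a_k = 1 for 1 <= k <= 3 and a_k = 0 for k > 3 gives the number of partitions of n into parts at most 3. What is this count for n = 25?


Partitions of 25 into parts at most 3:
Using generating function (1-x)^(-1)(1-x^2)^(-1)(1-x^3)^(-1),
the coefficient of x^25 = 65

65


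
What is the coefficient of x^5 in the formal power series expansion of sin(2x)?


The Maclaurin series is sin(t) = sum_{k>=0} (-1)^k t^(2k+1) / (2k+1)!, so substituting t = 2x, only odd powers of x are nonzero, with coefficient of x^(2k+1) equal to (-1)^k 2^(2k+1) / (2k+1)!.
Write 5 = 2*2 + 1, giving the coefficient (-1)^2 * 2^5 / 5! = 32/120 = 4/15.

4/15


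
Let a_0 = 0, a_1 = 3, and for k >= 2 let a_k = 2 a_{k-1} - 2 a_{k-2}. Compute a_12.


Iterating the recurrence forward:
a_0 = 0
a_1 = 3
a_2 = 2*3 - 2*0 = 6
a_3 = 2*6 - 2*3 = 6
a_4 = 2*6 - 2*6 = 0
a_5 = 2*0 - 2*6 = -12
a_6 = 2*-12 - 2*0 = -24
a_7 = 2*-24 - 2*-12 = -24
a_8 = 2*-24 - 2*-24 = 0
a_9 = 2*0 - 2*-24 = 48
a_10 = 2*48 - 2*0 = 96
a_11 = 2*96 - 2*48 = 96
a_12 = 2*96 - 2*96 = 0
So a_12 = 0.

0


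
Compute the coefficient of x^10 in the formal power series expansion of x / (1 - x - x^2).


Let f(x) = sum_{k>=0} a_k x^k. Multiplying f(x) * (1 - x - x^2) = x and matching coefficients gives a_0 = 0, a_1 = 1, and a_k = a_{k-1} + a_{k-2} for k >= 2. These are the Fibonacci numbers F_k.
Iterating from F_0 = 0, F_1 = 1:
F_0=0, F_1=1, F_2=1, F_3=2, F_4=3, F_5=5, F_6=8, F_7=13, F_8=21, F_9=34, ...
F_10 = 55.

55


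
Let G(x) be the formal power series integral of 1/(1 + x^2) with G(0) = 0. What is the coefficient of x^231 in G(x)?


1/(1 + x^2) = sum_{j>=0} (-1)^j x^(2j). Integrating termwise with G(0) = 0:
G(x) = sum_{j>=0} (-1)^j x^(2j+1) / (2j+1) = arctan(x).
Only odd powers are nonzero. For x^231 write 231 = 2*115 + 1, giving
(-1)^115 / 231 = -1/231 = -1/231.

-1/231


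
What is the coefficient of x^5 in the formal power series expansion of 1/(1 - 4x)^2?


The general identity 1/(1 - c x)^r = sum_{k>=0} c^k C(k + r - 1, r - 1) x^k follows by substituting y = c x into 1/(1 - y)^r = sum_{k>=0} C(k + r - 1, r - 1) y^k.
For c = 4, r = 2, k = 5:
4^5 * C(6, 1) = 1024 * 6 = 6144.

6144


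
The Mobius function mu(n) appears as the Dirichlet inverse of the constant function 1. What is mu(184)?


184 has a squared prime factor, so mu(184) = 0.
Factorization reveals a repeated prime.

0


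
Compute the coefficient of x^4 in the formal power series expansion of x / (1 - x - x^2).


Let f(x) = sum_{k>=0} a_k x^k. Multiplying f(x) * (1 - x - x^2) = x and matching coefficients gives a_0 = 0, a_1 = 1, and a_k = a_{k-1} + a_{k-2} for k >= 2. These are the Fibonacci numbers F_k.
Iterating from F_0 = 0, F_1 = 1:
F_0=0, F_1=1, F_2=1, F_3=2, F_4=3
F_4 = 3.

3


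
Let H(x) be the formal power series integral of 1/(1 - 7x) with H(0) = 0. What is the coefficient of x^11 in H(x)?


1/(1 - 7x) = sum_{k>=0} 7^k x^k. Integrating termwise with H(0) = 0:
H(x) = sum_{k>=0} 7^k x^(k+1) / (k+1) = sum_{m>=1} 7^(m-1) x^m / m.
For m = 11: 7^10/11 = 282475249/11 = 282475249/11.

282475249/11


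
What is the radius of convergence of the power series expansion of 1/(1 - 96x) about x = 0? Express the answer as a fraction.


Expanding 1/(1 - 96x) = sum_{k>=0} 96^k x^k, the series converges when |96x| < 1, i.e., |x| < 1/96.
So the radius of convergence is 1/96 = 1/96.

1/96


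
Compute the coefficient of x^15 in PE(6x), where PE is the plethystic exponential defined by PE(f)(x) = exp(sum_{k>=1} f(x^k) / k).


With f(x) = 6x, the exponent is sum_{k>=1} 6 x^k / k = 6 * (-ln(1 - x)). Exponentiating:
PE(6x) = exp(-6 ln(1 - x)) = 1/(1 - x)^6.
By the negative binomial expansion, [x^n] 1/(1 - x)^6 = C(n + 5, 5).
For n = 15: C(20, 5) = 15504.

15504


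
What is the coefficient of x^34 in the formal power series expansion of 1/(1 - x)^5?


The negative binomial / multiset identity is
1/(1 - x)^r = sum_{k>=0} C(k + r - 1, r - 1) x^k.
Here r = 5 and k = 34, so the coefficient is
C(34 + 4, 4) = C(38, 4)
= 73815

73815


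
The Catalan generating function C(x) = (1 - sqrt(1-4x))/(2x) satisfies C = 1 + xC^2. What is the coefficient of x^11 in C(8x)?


Substituting x -> 8x scales the n-th coefficient by 8^n, so [x^11] C(8x) = 8^11 * C_11.
C_11 = C(2*11, 11)/(12) = 705432/12 = 58786.
So 8^11 * 58786 = 8589934592 * 58786 = 504967894925312.

504967894925312


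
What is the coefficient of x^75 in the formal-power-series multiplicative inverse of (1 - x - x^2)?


Let the inverse be f(x) = sum_{k>=0} a_k x^k. From f(x) * (1 - x - x^2) = 1 and matching coefficients:
 x^0: a_0 = 1.
 x^1: a_1 - a_0 = 0, so a_1 = 1.
 x^k (k >= 2): a_k - a_{k-1} - a_{k-2} = 0, i.e. a_k = a_{k-1} + a_{k-2}.
This is the Fibonacci-type recurrence shifted so that a_0 = a_1 = 1.
Iterating: a_0=1, a_1=1, a_2=2, a_3=3, a_4=5, a_5=8, a_6=13, a_7=21, a_8=34, a_9=55, ...
a_75 = 3416454622906707.

3416454622906707


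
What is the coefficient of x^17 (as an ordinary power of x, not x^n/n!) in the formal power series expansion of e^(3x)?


The exponential series is e^y = sum_{k>=0} y^k / k!. Substituting y = 3x gives
e^(3x) = sum_{k>=0} 3^k x^k / k!.
So the coefficient of x^n is a^n/n! with a = 3, n = 17:
3^17 / 17! = 129140163/355687428096000 = 177147/487911424000

177147/487911424000


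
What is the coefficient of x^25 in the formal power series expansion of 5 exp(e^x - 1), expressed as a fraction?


exp(e^x - 1) is the exponential generating function for the Bell numbers Bell_k: exp(e^x - 1) = sum_{k>=0} Bell_k x^k / k!.
So the coefficient of x^25 in 5 exp(e^x - 1) is 5 Bell_25 / 25!.
Computing: Bell_25 = 4638590332229999353 and 25! = 15511210043330985984000000, giving
5 * 4638590332229999353/15511210043330985984000000 = 356814640940769181/238634000666630553600000.

356814640940769181/238634000666630553600000


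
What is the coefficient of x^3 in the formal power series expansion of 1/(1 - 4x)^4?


The general identity 1/(1 - c x)^r = sum_{k>=0} c^k C(k + r - 1, r - 1) x^k follows by substituting y = c x into 1/(1 - y)^r = sum_{k>=0} C(k + r - 1, r - 1) y^k.
For c = 4, r = 4, k = 3:
4^3 * C(6, 3) = 64 * 20 = 1280.

1280


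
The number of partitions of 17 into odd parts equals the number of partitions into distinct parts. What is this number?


Computing partitions of 17 into odd parts (1, 3, 5, ...):
Using the generating function prod_{k>=0} 1/(1-x^(2k+1)),
the count is 38

38


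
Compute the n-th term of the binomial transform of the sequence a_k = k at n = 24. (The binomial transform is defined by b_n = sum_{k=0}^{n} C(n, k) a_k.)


With a_k = k, b_n = sum_{k=0}^{n} C(n, k) k. Using k * C(n, k) = n * C(n-1, k-1) gives b_n = n * sum_{k>=1} C(n-1, k-1) = n * 2^(n-1).
For n = 24: 24 * 2^23 = 24 * 8388608 = 201326592.

201326592


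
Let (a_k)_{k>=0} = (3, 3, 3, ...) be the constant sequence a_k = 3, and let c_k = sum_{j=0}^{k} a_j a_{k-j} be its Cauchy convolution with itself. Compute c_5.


Since a_j = 3 for all j >= 0, the convolution sum becomes
c_k = sum_{j=0}^{k} 3 * 3 = 9 * (k + 1).
Equivalently, the generating function of (a_k) is 3/(1 - x) and its square is 9/(1 - x)^2 = sum_{k>=0} 9(k + 1) x^k.
For k = 5: 9 * 6 = 54.

54


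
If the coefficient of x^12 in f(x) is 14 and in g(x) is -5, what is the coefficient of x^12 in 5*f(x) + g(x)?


Scalar multiplication scales coefficients: 5 * 14 = 70.
Then add the g coefficient: 70 + -5
= 65

65


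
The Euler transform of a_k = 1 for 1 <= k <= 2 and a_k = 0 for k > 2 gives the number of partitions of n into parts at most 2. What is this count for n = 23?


Partitions of 23 into parts at most 2:
Using generating function (1-x)^(-1)(1-x^2)^(-1),
the coefficient of x^23 = 12

12


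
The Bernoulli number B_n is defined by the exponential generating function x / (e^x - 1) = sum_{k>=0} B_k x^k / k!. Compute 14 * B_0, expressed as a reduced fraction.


Bernoulli numbers can also be computed recursively via B_0 = 1 and sum_{j=0}^{m} C(m+1, j) B_j = 0 for m >= 1. Odd-index Bernoulli numbers vanish for k >= 3.
Computing B_0 = 1, so 14 * B_0 = 14 * 1 = 14.

14


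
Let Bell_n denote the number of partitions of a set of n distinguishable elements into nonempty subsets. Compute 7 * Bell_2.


Bell_2 can be computed from the Bell triangle or from Dobinski's identity Bell_n = (1/e) * sum_{k>=0} k^n / k!.
Computing Bell_2 = 2.
Then 7 * 2 = 14.

14


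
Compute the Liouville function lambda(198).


The Liouville function is lambda(k) = (-1)^Omega(k), where Omega(k) counts the prime factors of k with multiplicity.
Factoring: 198 = 2 * 3 * 3 * 11, so Omega(198) = 4.
lambda(198) = (-1)^4 = 1.

1


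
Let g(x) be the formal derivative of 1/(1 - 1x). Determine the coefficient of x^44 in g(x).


Differentiate termwise: d/dx sum_{k>=0} 1^k x^k = sum_{k>=1} k 1^k x^(k-1) = sum_{j>=0} (j+1) 1^(j+1) x^j.
Equivalently, d/dx [1/(1 - 1x)] = 1/(1 - 1x)^2.
For j = 44: 45 * 1^45 = 45 * 1 = 45.

45


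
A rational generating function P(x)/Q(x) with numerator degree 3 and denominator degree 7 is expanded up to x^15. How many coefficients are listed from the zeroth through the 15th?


Expanding up to x^15 gives the coefficients for x^0, x^1, ..., x^15.
That is 15 + 1 = 16 coefficients in total.

16


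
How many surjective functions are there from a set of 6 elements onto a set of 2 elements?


By inclusion-exclusion on which target elements are missed, the number of surjections from an n-set onto a k-set is
surj(n, k) = sum_{j=0}^{k} (-1)^j C(k, j) (k - j)^n.
Equivalently surj(n, k) = k! * S(n, k), where S(n, k) is the Stirling number of the second kind.
For n = 6, k = 2:
S(6, 2) = 31, so
surj = 2! * 31 = 2 * 31 = 62.

62


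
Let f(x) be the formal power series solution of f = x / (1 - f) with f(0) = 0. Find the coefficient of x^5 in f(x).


Apply Lagrange inversion: f = x * phi(f) with phi(t) = 1/(1 - t), so
[x^n] f = (1/n) [t^(n-1)] phi(t)^n = (1/n) [t^(n-1)] (1 - t)^(-n) = (1/n) C(2n - 2, n - 1) = C_{n-1}.
For n = 5: C_4 = C(8, 4) / 5 = 70/5 = 14 = 14.

14


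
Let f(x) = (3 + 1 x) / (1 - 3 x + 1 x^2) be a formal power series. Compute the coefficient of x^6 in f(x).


Write f(x) = sum_{k>=0} a_k x^k. Multiplying both sides by 1 - 3 x + 1 x^2 gives
(1 - 3 x + 1 x^2) sum_{k>=0} a_k x^k = 3 + 1 x.
Matching coefficients:
 x^0: a_0 = 3
 x^1: a_1 - 3 a_0 = 1  =>  a_1 = 3*3 + 1 = 10
 x^k (k >= 2): a_k = 3 a_{k-1} - 1 a_{k-2}.
Iterating: a_2 = 27, a_3 = 71, a_4 = 186, a_5 = 487, a_6 = 1275.
So the coefficient of x^6 is 1275.

1275


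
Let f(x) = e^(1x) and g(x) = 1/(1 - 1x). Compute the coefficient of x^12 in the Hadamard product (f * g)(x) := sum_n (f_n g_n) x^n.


Expanding: f_k = 1^k/k! (from e^(1x)) and g_k = 1^k (from 1/(1 - 1x)). So the Hadamard coefficient (f * g)_k = 1^k 1^k / k! = (1)^k / k!.
For k = 12: 1^12/12! = 1/479001600 = 1/479001600.

1/479001600


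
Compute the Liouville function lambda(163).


The Liouville function is lambda(k) = (-1)^Omega(k), where Omega(k) counts the prime factors of k with multiplicity.
Factoring: 163 = 163, so Omega(163) = 1.
lambda(163) = (-1)^1 = -1.

-1


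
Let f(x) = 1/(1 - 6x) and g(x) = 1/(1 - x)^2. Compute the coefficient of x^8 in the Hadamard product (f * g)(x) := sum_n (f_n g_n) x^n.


f has coefficients f_k = 6^k. For g = 1/(1 - x)^2 the coefficient is g_k = C(k + 1, 1) = k + 1. The Hadamard coefficient is (f * g)_k = 6^k * (k + 1).
For k = 8: 6^8 * 9 = 1679616 * 9 = 15116544.

15116544


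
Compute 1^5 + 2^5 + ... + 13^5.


This power sum has a closed form given by Faulhaber's formula
sum_{k=1}^{m} k^p = (1 / (p + 1)) * sum_{j=0}^{p} C(p + 1, j) B_j m^(p + 1 - j),
but for small m direct computation is fastest:
1 + 32 + 243 + 1024 + 3125 + 7776 + 16807 + 32768 + 59049 + 100000 + 161051 + 248832 + 371293 = 1002001.

1002001


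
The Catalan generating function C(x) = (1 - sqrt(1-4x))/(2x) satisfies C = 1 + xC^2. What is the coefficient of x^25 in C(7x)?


Substituting x -> 7x scales the n-th coefficient by 7^n, so [x^25] C(7x) = 7^25 * C_25.
C_25 = C(2*25, 25)/(26) = 126410606437752/26 = 4861946401452.
So 7^25 * 4861946401452 = 1341068619663964900807 * 4861946401452 = 6520203749475414994957027780771764.

6520203749475414994957027780771764


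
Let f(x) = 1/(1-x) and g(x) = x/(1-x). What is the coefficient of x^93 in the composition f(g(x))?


First simplify the composition: f(g(x)) = 1/(1 - x/(1-x)) = (1-x)/((1-x) - x) = (1-x)/(1-2x).
Now extract the coefficient. Write (1-x)/(1-2x) = 1/(1-2x) - x/(1-2x).
The coefficient of x^n in 1/(1-2x) is 2^n, and in x/(1-2x) is 2^(n-1) (for n >= 1).
So the coefficient of x^93 is 2^93 - 2^92 = 9903520314283042199192993792 - 4951760157141521099596496896 = 4951760157141521099596496896.

4951760157141521099596496896


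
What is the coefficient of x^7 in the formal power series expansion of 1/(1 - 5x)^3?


The general identity 1/(1 - c x)^r = sum_{k>=0} c^k C(k + r - 1, r - 1) x^k follows by substituting y = c x into 1/(1 - y)^r = sum_{k>=0} C(k + r - 1, r - 1) y^k.
For c = 5, r = 3, k = 7:
5^7 * C(9, 2) = 78125 * 36 = 2812500.

2812500


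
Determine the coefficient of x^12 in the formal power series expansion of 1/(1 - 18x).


The geometric series identity gives 1/(1 - c x) = sum_{k>=0} c^k x^k, so the coefficient of x^k is c^k.
Here c = 18 and k = 12.
Computing: 18^12 = 1156831381426176

1156831381426176


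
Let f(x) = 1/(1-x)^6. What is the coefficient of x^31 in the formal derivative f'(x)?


Differentiate: d/dx [ 1/(1-x)^r ] = r / (1-x)^(r+1).
Here r = 6, so f'(x) = 6 / (1-x)^7.
The expansion of 1/(1-x)^(r+1) has coefficient of x^n equal to C(n+r, r).
So the coefficient of x^31 in f'(x) is
6 * C(37, 6) = 6 * 2324784 = 13948704

13948704


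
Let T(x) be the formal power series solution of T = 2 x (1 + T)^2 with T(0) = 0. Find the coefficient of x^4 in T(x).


Apply the Lagrange inversion formula: if T = 2 x * phi(T) with phi(t) = (1 + t)^2, then [x^n] T = 2^n * (1/n) [t^(n-1)] phi(t)^n = 2^n * (1/n) [t^(n-1)] (1 + t)^(2n) = 2^n * (1/n) C(2n, n-1).
Using the identity C(2n, n-1) = C(2n, n) * n / (n+1), the unscaled factor equals C(2n, n) / (n+1) = C_n, the n-th Catalan number.
For n = 4: C_4 = C(8, 4) / 5 = 70/5 = 14.
With the 2^4 = 16 factor, the coefficient is 16 * 14 = 224.

224


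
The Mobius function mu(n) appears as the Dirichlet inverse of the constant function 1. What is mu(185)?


185 = 5 * 37 (all distinct primes).
mu(185) = (-1)^2 = 1

1


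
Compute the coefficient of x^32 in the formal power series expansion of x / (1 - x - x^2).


Let f(x) = sum_{k>=0} a_k x^k. Multiplying f(x) * (1 - x - x^2) = x and matching coefficients gives a_0 = 0, a_1 = 1, and a_k = a_{k-1} + a_{k-2} for k >= 2. These are the Fibonacci numbers F_k.
Iterating from F_0 = 0, F_1 = 1:
F_0=0, F_1=1, F_2=1, F_3=2, F_4=3, F_5=5, F_6=8, F_7=13, F_8=21, F_9=34, ...
F_32 = 2178309.

2178309


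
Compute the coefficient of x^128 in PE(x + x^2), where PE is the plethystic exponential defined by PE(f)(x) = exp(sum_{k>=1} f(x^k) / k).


With f(x) = x + x^2, the exponent is sum_{k>=1} (x^k + x^(2k)) / k = -ln(1 - x) - ln(1 - x^2). Exponentiating:
PE(x + x^2) = 1 / ((1 - x)(1 - x^2)).
This is the generating function for partitions of n into parts of size 1 or 2. The number of 2's can be any j in 0..64, and the rest are 1's, so
[x^128] = floor(128/2) + 1 = 65.

65


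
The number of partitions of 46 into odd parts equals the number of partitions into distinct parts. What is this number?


Computing partitions of 46 into odd parts (1, 3, 5, ...):
Using the generating function prod_{k>=0} 1/(1-x^(2k+1)),
the count is 2304

2304


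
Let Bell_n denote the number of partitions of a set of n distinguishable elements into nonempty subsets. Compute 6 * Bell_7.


Bell_7 can be computed from the Bell triangle or from Dobinski's identity Bell_n = (1/e) * sum_{k>=0} k^n / k!.
Computing Bell_7 = 877.
Then 6 * 877 = 5262.

5262


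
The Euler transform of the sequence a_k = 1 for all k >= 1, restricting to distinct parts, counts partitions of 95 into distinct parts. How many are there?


Partitions of 95 into distinct parts can be computed via generating function.
Product (1+x)(1+x^2)(1+x^3)...
The coefficient of x^95 = 291874

291874


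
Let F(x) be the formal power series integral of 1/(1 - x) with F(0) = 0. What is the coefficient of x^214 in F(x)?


1/(1 - x) = sum_{k>=0} x^k. Integrating termwise and using F(0) = 0 gives
F(x) = sum_{k>=0} x^(k+1) / (k+1) = sum_{m>=1} x^m / m = -ln(1 - x).
So the coefficient of x^214 is 1/214 = 1/214.

1/214


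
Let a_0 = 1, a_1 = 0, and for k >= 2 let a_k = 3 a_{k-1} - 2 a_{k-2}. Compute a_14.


Iterating the recurrence forward:
a_0 = 1
a_1 = 0
a_2 = 3*0 - 2*1 = -2
a_3 = 3*-2 - 2*0 = -6
a_4 = 3*-6 - 2*-2 = -14
a_5 = 3*-14 - 2*-6 = -30
a_6 = 3*-30 - 2*-14 = -62
a_7 = 3*-62 - 2*-30 = -126
a_8 = 3*-126 - 2*-62 = -254
a_9 = 3*-254 - 2*-126 = -510
a_10 = 3*-510 - 2*-254 = -1022
a_11 = 3*-1022 - 2*-510 = -2046
a_12 = 3*-2046 - 2*-1022 = -4094
a_13 = 3*-4094 - 2*-2046 = -8190
a_14 = 3*-8190 - 2*-4094 = -16382
So a_14 = -16382.

-16382


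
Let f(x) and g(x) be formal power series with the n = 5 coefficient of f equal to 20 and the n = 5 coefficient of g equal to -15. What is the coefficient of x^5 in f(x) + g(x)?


Addition of formal power series is termwise.
The coefficient of x^5 in f + g = 20 + -15
= 5

5


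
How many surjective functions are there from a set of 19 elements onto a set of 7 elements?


By inclusion-exclusion on which target elements are missed, the number of surjections from an n-set onto a k-set is
surj(n, k) = sum_{j=0}^{k} (-1)^j C(k, j) (k - j)^n.
Equivalently surj(n, k) = k! * S(n, k), where S(n, k) is the Stirling number of the second kind.
For n = 19, k = 7:
S(19, 7) = 1492924634839, so
surj = 7! * 1492924634839 = 5040 * 1492924634839 = 7524340159588560.

7524340159588560


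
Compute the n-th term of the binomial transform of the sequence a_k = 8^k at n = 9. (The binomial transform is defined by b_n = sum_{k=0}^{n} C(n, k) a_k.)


With a_k = 8^k, b_n = sum_{k=0}^{n} C(n, k) 8^k = (1 + 8)^n by the binomial theorem.
For n = 9: (1 + 8)^9 = 9^9 = 387420489.

387420489


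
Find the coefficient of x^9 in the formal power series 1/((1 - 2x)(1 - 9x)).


By partial fractions or Cauchy convolution:
The coefficient equals sum_{k=0}^{9} 2^k * 9^(9-k).
= 498111911

498111911


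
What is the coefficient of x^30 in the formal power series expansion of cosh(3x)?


The Maclaurin series is cosh(t) = sum_{m>=0} t^(2m) / (2m)!, so substituting t = 3x, only even powers of x are nonzero, with coefficient of x^(2m) equal to 3^(2m) / (2m)!.
For x^30 the coefficient is 3^30/30! = 205891132094649/265252859812191058636308480000000 = 43046721/55457783609342033920000000.

43046721/55457783609342033920000000


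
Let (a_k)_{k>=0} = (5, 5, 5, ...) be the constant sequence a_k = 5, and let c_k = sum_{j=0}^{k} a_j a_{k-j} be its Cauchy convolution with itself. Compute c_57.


Since a_j = 5 for all j >= 0, the convolution sum becomes
c_k = sum_{j=0}^{k} 5 * 5 = 25 * (k + 1).
Equivalently, the generating function of (a_k) is 5/(1 - x) and its square is 25/(1 - x)^2 = sum_{k>=0} 25(k + 1) x^k.
For k = 57: 25 * 58 = 1450.

1450
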